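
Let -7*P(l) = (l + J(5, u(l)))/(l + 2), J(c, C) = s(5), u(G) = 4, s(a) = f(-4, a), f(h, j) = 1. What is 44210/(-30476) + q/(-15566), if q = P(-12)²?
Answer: -843012675399/581127034600 ≈ -1.4507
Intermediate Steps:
s(a) = 1
J(c, C) = 1
P(l) = -(1 + l)/(7*(2 + l)) (P(l) = -(l + 1)/(7*(l + 2)) = -(1 + l)/(7*(2 + l)))
q = 121/4900 (q = ((-1 - 1*(-12))/(7*(2 - 12)))² = ((⅐)*(-1 + 12)/(-10))² = ((⅐)*(-⅒)*11)² = (-11/70)² = 121/4900 ≈ 0.024694)
44210/(-30476) + q/(-15566) = 44210/(-30476) + (121/4900)/(-15566) = 44210*(-1/30476) + (121/4900)*(-1/15566) = -22105/15238 - 121/76273400 = -843012675399/581127034600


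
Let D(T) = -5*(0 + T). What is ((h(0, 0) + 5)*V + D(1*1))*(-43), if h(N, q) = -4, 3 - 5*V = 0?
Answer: 946/5 ≈ 189.20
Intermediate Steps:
V = ⅗ (V = ⅗ - ⅕*0 = ⅗ + 0 = ⅗ ≈ 0.60000)
D(T) = -5*T
((h(0, 0) + 5)*V + D(1*1))*(-43) = ((-4 + 5)*(⅗) - 5)*(-43) = (1*(⅗) - 5*1)*(-43) = (⅗ - 5)*(-43) = -22/5*(-43) = 946/5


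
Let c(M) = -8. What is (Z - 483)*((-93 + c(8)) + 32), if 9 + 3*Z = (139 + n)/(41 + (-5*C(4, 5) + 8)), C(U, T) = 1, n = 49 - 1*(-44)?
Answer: 367540/11 ≈ 33413.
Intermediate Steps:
n = 93 (n = 49 + 44 = 93)
Z = -41/33 (Z = -3 + ((139 + 93)/(41 + (-5*1 + 8)))/3 = -3 + (232/(41 + (-5 + 8)))/3 = -3 + (232/(41 + 3))/3 = -3 + (232/44)/3 = -3 + (232*(1/44))/3 = -3 + (⅓)*(58/11) = -3 + 58/33 = -41/33 ≈ -1.2424)
(Z - 483)*((-93 + c(8)) + 32) = (-41/33 - 483)*((-93 - 8) + 32) = -15980*(-101 + 32)/33 = -15980/33*(-69) = 367540/11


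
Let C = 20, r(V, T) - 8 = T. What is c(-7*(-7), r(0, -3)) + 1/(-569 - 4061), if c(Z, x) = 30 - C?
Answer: 46299/4630 ≈ 9.9998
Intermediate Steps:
r(V, T) = 8 + T
c(Z, x) = 10 (c(Z, x) = 30 - 1*20 = 30 - 20 = 10)
c(-7*(-7), r(0, -3)) + 1/(-569 - 4061) = 10 + 1/(-569 - 4061) = 10 + 1/(-4630) = 10 - 1/4630 = 46299/4630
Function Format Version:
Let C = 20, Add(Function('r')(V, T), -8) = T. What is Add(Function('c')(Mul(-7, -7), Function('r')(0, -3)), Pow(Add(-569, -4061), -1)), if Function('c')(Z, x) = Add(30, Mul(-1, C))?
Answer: Rational(46299, 4630) ≈ 9.9998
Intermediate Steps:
Function('r')(V, T) = Add(8, T)
Function('c')(Z, x) = 10 (Function('c')(Z, x) = Add(30, Mul(-1, 20)) = Add(30, -20) = 10)
Add(Function('c')(Mul(-7, -7), Function('r')(0, -3)), Pow(Add(-569, -4061), -1)) = Add(10, Pow(Add(-569, -4061), -1)) = Add(10, Pow(-4630, -1)) = Add(10, Rational(-1, 4630)) = Rational(46299, 4630)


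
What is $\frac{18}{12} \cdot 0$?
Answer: $0$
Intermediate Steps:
$\frac{18}{12} \cdot 0 = 18 \cdot \frac{1}{12} \cdot 0 = \frac{3}{2} \cdot 0 = 0$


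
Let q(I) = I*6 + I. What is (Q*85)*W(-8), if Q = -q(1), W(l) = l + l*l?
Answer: -33320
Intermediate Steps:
W(l) = l + l²
q(I) = 7*I (q(I) = 6*I + I = 7*I)
Q = -7 ≈ -7.0000
(Q*85)*W(-8) = (-7*85)*(-8*(1 - 8)) = -(-4760)*(-7) = -595*56 = -33320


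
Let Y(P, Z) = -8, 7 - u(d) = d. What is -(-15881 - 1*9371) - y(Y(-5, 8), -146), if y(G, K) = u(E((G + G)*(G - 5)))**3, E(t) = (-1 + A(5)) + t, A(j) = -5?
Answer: 7440127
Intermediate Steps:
E(t) = -6 + t (E(t) = (-1 - 5) + t = -6 + t)
u(d) = 7 - d
y(G, K) = (13 - 2*G*(-5 + G))**3 (y(G, K) = (7 - (-6 + (G + G)*(G - 5)))**3 = (7 - (-6 + (2*G)*(-5 + G)))**3 = (7 - (-6 + 2*G*(-5 + G)))**3 = (7 + (6 - 2*G*(-5 + G)))**3 = (13 - 2*G*(-5 + G))**3)
-(-15881 - 1*9371) - y(Y(-5, 8), -146) = -(-15881 - 1*9371) - (-1)*(-13 + 2*(-8)*(-5 - 8))**3 = -(-15881 - 9371) - (-1)*(-13 + 2*(-8)*(-13))**3 = -1*(-25252) - (-1)*(-13 + 208)**3 = 25252 - (-1)*195**3 = 25252 - (-1)*7414875 = 25252 - 1*(-7414875) = 25252 + 7414875 = 7440127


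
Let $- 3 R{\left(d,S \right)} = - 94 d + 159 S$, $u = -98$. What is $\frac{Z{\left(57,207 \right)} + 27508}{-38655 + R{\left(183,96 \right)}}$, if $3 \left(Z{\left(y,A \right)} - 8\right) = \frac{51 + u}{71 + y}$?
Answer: $- \frac{10566097}{14595456} \approx -0.72393$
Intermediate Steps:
$R{\left(d,S \right)} = - 53 S + \frac{94 d}{3}$ ($R{\left(d,S \right)} = - \frac{- 94 d + 159 S}{3} = - 53 S + \frac{94 d}{3}$)
$Z{\left(y,A \right)} = 8 - \frac{47}{3 \left(71 + y\right)}$ ($Z{\left(y,A \right)} = 8 + \frac{\left(51 - 98\right) \frac{1}{71 + y}}{3} = 8 + \frac{\left(-47\right) \frac{1}{71 + y}}{3} = 8 - \frac{47}{3 \left(71 + y\right)}$)
$\frac{Z{\left(57,207 \right)} + 27508}{-38655 + R{\left(183,96 \right)}} = \frac{\frac{1657 + 24 \cdot 57}{3 \left(71 + 57\right)} + 27508}{-38655 + \left(\left(-53\right) 96 + \frac{94}{3} \cdot 183\right)} = \frac{\frac{1657 + 1368}{3 \cdot 128} + 27508}{-38655 + \left(-5088 + 5734\right)} = \frac{\frac{1}{3} \cdot \frac{1}{128} \cdot 3025 + 27508}{-38655 + 646} = \frac{\frac{3025}{384} + 27508}{-38009} = \frac{10566097}{384} \left(- \frac{1}{38009}\right) = - \frac{10566097}{14595456}$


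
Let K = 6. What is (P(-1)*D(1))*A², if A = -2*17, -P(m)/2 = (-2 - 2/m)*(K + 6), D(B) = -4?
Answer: 0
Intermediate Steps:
P(m) = 48 + 48/m (P(m) = -2*(-2 - 2/m)*(6 + 6) = -2*(-2 - 2/m)*12 = -2*(-24 - 24/m) = 48 + 48/m)
A = -34
(P(-1)*D(1))*A² = ((48 + 48/(-1))*(-4))*(-34)² = ((48 + 48*(-1))*(-4))*1156 = ((48 - 48)*(-4))*1156 = (0*(-4))*1156 = 0*1156 = 0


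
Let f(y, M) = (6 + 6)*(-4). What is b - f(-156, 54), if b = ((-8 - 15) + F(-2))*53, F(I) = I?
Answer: -1277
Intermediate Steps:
f(y, M) = -48 (f(y, M) = 12*(-4) = -48)
b = -1325 (b = ((-8 - 15) - 2)*53 = (-23 - 2)*53 = -25*53 = -1325)
b - f(-156, 54) = -1325 - 1*(-48) = -1325 + 48 = -1277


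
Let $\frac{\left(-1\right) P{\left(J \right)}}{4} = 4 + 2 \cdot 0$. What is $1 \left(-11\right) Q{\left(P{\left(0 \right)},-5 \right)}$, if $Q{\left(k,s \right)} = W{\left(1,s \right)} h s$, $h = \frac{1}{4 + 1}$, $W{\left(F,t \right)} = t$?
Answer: $-55$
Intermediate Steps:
$P{\left(J \right)} = -16$ ($P{\left(J \right)} = - 4 \left(4 + 2 \cdot 0\right) = - 4 \left(4 + 0\right) = \left(-4\right) 4 = -16$)
$h = \frac{1}{5} \approx 0.2$
$Q{\left(k,s \right)} = \frac{s^{2}}{5}$ ($Q{\left(k,s \right)} = s \frac{1}{5} s = \frac{s}{5} s = \frac{s^{2}}{5}$)
$1 \left(-11\right) Q{\left(P{\left(0 \right)},-5 \right)} = 1 \left(-11\right) \frac{\left(-5\right)^{2}}{5} = - 11 \cdot \frac{1}{5} \cdot 25 = \left(-11\right) 5 = -55$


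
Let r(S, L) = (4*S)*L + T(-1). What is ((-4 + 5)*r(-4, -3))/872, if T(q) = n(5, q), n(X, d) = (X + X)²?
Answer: 37/218 ≈ 0.16972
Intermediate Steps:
n(X, d) = 4*X² (n(X, d) = (2*X)² = 4*X²)
T(q) = 100 (T(q) = 4*5² = 4*25 = 100)
r(S, L) = 100 + 4*L*S (r(S, L) = (4*S)*L + 100 = 4*L*S + 100 = 100 + 4*L*S)
((-4 + 5)*r(-4, -3))/872 = ((-4 + 5)*(100 + 4*(-3)*(-4)))/872 = (1*(100 + 48))*(1/872) = (1*148)*(1/872) = 148*(1/872) = 37/218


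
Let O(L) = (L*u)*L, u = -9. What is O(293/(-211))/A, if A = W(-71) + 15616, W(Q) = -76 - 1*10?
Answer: -772641/691411130 ≈ -0.0011175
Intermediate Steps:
W(Q) = -86 (W(Q) = -76 - 10 = -86)
O(L) = -9*L**2 (O(L) = (L*(-9))*L = (-9*L)*L = -9*L**2)
A = 15530 (A = -86 + 15616 = 15530)
O(293/(-211))/A = -9*(293/(-211))**2/15530 = -9*(293*(-1/211))**2*(1/15530) = -9*(-293/211)**2*(1/15530) = -9*85849/44521*(1/15530) = -772641/44521*1/15530 = -772641/691411130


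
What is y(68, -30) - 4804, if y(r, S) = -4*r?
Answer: -5076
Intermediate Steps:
y(68, -30) - 4804 = -4*68 - 4804 = -272 - 4804 = -5076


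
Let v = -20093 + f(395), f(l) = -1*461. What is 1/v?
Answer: -1/20554 ≈ -4.8652e-5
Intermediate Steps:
f(l) = -461
v = -20554 (v = -20093 - 461 = -20554)
1/v = 1/(-20554) = -1/20554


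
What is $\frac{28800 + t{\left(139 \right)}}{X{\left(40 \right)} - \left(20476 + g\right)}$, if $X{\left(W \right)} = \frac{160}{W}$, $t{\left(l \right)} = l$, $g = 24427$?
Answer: $- \frac{28939}{44899} \approx -0.64454$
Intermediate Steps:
$\frac{28800 + t{\left(139 \right)}}{X{\left(40 \right)} - \left(20476 + g\right)} = \frac{28800 + 139}{\frac{160}{40} - 44903} = \frac{28939}{160 \cdot \frac{1}{40} - 44903} = \frac{28939}{4 - 44903} = \frac{28939}{-44899} = 28939 \left(- \frac{1}{44899}\right) = - \frac{28939}{44899}$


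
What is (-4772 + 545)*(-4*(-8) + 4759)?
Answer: -20251557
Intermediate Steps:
(-4772 + 545)*(-4*(-8) + 4759) = -4227*(32 + 4759) = -4227*4791 = -20251557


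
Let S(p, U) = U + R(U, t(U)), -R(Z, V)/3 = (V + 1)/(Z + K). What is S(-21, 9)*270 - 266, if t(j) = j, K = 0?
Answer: 1264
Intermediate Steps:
R(Z, V) = -3*(1 + V)/Z (R(Z, V) = -3*(V + 1)/(Z + 0) = -3*(1 + V)/Z)
S(p, U) = U + 3*(-1 - U)/U
S(-21, 9)*270 - 266 = (-3 + 9 - 3/9)*270 - 266 = (-3 + 9 - 3*⅑)*270 - 266 = (-3 + 9 - ⅓)*270 - 266 = (17/3)*270 - 266 = 1530 - 266 = 1264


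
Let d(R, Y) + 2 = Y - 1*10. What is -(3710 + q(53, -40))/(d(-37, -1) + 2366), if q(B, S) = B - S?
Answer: -3803/2353 ≈ -1.6162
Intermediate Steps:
d(R, Y) = -12 + Y (d(R, Y) = -2 + (Y - 1*10) = -2 + (Y - 10) = -2 + (-10 + Y) = -12 + Y)
-(3710 + q(53, -40))/(d(-37, -1) + 2366) = -(3710 + (53 - 1*(-40)))/((-12 - 1) + 2366) = -(3710 + (53 + 40))/(-13 + 2366) = -(3710 + 93)/2353 = -3803/2353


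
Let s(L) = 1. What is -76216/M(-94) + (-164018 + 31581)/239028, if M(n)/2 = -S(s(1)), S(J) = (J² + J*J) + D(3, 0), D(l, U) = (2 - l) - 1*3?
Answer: -4554571949/239028 ≈ -19055.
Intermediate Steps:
D(l, U) = -1 - l (D(l, U) = (2 - l) - 3 = -1 - l)
S(J) = -4 + 2*J² (S(J) = (J² + J*J) + (-1 - 1*3) = (J² + J²) + (-1 - 3) = 2*J² - 4 = -4 + 2*J²)
M(n) = 4 (M(n) = 2*(-(-4 + 2*1²)) = 2*(-(-4 + 2*1)) = 2*(-(-4 + 2)) = 2*(-1*(-2)) = 2*2 = 4)
-76216/M(-94) + (-164018 + 31581)/239028 = -76216/4 + (-164018 + 31581)/239028 = -76216*¼ - 132437*1/239028 = -19054 - 132437/239028 = -4554571949/239028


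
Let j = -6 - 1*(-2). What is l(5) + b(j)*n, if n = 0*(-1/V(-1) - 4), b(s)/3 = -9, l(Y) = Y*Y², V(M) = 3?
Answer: 125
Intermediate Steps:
l(Y) = Y³
j = -4 (j = -6 + 2 = -4)
b(s) = -27 (b(s) = 3*(-9) = -27)
n = 0 (n = 0*(-1/3 - 4) = 0*(-1*⅓ - 4) = 0*(-⅓ - 4) = 0*(-13/3) = 0)
l(5) + b(j)*n = 5³ - 27*0 = 125 + 0 = 125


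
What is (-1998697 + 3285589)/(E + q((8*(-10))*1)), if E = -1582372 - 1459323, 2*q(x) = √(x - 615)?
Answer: -1043822123184/2467175592853 - 857928*I*√695/12335877964265 ≈ -0.42308 - 1.8335e-6*I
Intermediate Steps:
q(x) = √(-615 + x)/2 (q(x) = √(x - 615)/2 = √(-615 + x)/2)
E = -3041695
(-1998697 + 3285589)/(E + q((8*(-10))*1)) = (-1998697 + 3285589)/(-3041695 + √(-615 + (8*(-10))*1)/2) = 1286892/(-3041695 + √(-615 - 80*1)/2) = 1286892/(-3041695 + √(-615 - 80)/2) = 1286892/(-3041695 + √(-695)/2) = 1286892/(-3041695 + (I*√695)/2) = 1286892/(-3041695 + I*√695/2)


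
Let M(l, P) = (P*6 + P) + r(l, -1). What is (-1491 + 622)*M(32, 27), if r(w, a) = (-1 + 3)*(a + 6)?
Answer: -172931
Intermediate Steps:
r(w, a) = 12 + 2*a (r(w, a) = 2*(6 + a) = 12 + 2*a)
M(l, P) = 10 + 7*P (M(l, P) = (P*6 + P) + (12 + 2*(-1)) = (6*P + P) + (12 - 2) = 7*P + 10 = 10 + 7*P)
(-1491 + 622)*M(32, 27) = (-1491 + 622)*(10 + 7*27) = -869*(10 + 189) = -869*199 = -172931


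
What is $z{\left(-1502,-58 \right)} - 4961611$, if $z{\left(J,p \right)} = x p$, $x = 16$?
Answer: $-4962539$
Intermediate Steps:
$z{\left(J,p \right)} = 16 p$
$z{\left(-1502,-58 \right)} - 4961611 = 16 \left(-58\right) - 4961611 = -928 - 4961611 = -4962539$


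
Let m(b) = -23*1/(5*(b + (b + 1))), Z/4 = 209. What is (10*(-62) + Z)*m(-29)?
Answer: 1656/95 ≈ 17.432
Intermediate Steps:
Z = 836 (Z = 4*209 = 836)
m(b) = -23/(5 + 10*b) (m(b) = -23*1/(5*(b + (1 + b))) = -23*1/(5*(1 + 2*b)) = -23/(5 + 10*b))
(10*(-62) + Z)*m(-29) = (10*(-62) + 836)*(-23/(5 + 10*(-29))) = (-620 + 836)*(-23/(5 - 290)) = 216*(-23/(-285)) = 216*(-23*(-1/285)) = 216*(23/285) = 1656/95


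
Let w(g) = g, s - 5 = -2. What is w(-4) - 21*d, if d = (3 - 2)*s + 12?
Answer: -319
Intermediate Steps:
s = 3 (s = 5 - 2 = 3)
d = 15 (d = (3 - 2)*3 + 12 = 1*3 + 12 = 3 + 12 = 15)
w(-4) - 21*d = -4 - 21*15 = -4 - 315 = -319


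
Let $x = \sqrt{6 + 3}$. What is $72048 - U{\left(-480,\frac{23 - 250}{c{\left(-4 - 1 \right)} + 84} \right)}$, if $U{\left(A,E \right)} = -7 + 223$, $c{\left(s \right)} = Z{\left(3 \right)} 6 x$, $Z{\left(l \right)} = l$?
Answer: $71832$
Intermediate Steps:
$x = 3$ ($x = \sqrt{9} = 3$)
$c{\left(s \right)} = 54$ ($c{\left(s \right)} = 3 \cdot 6 \cdot 3 = 18 \cdot 3 = 54$)
$U{\left(A,E \right)} = 216$
$72048 - U{\left(-480,\frac{23 - 250}{c{\left(-4 - 1 \right)} + 84} \right)} = 72048 - 216 = 71832$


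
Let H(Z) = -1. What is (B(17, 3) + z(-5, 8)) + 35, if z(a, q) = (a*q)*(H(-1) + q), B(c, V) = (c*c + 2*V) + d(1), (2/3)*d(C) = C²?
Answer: 103/2 ≈ 51.500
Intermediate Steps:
d(C) = 3*C²/2
B(c, V) = 3/2 + c² + 2*V (B(c, V) = (c*c + 2*V) + (3/2)*1² = (c² + 2*V) + (3/2)*1 = (c² + 2*V) + 3/2 = 3/2 + c² + 2*V)
z(a, q) = a*q*(-1 + q) (z(a, q) = (a*q)*(-1 + q) = a*q*(-1 + q))
(B(17, 3) + z(-5, 8)) + 35 = ((3/2 + 17² + 2*3) - 5*8*(-1 + 8)) + 35 = ((3/2 + 289 + 6) - 5*8*7) + 35 = (593/2 - 280) + 35 = 33/2 + 35 = 103/2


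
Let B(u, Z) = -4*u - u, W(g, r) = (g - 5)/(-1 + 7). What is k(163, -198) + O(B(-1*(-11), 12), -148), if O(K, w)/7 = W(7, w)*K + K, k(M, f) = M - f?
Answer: -457/3 ≈ -152.33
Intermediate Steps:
W(g, r) = -⅚ + g/6 (W(g, r) = (-5 + g)/6 = (-5 + g)*(⅙) = -⅚ + g/6)
B(u, Z) = -5*u
O(K, w) = 28*K/3 (O(K, w) = 7*((-⅚ + (⅙)*7)*K + K) = 7*((-⅚ + 7/6)*K + K) = 7*(K/3 + K) = 7*(4*K/3) = 28*K/3)
k(163, -198) + O(B(-1*(-11), 12), -148) = (163 - 1*(-198)) + 28*(-(-5)*(-11))/3 = (163 + 198) + 28*(-5*11)/3 = 361 + (28/3)*(-55) = 361 - 1540/3 = -457/3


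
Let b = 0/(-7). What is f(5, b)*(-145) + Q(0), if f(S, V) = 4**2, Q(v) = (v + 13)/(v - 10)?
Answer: -23213/10 ≈ -2321.3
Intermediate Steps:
b = 0 (b = 0*(-1/7) = 0)
Q(v) = (13 + v)/(-10 + v)
f(S, V) = 16
f(5, b)*(-145) + Q(0) = 16*(-145) + (13 + 0)/(-10 + 0) = -2320 + 13/(-10) = -2320 - 1/10*13 = -2320 - 13/10 = -23213/10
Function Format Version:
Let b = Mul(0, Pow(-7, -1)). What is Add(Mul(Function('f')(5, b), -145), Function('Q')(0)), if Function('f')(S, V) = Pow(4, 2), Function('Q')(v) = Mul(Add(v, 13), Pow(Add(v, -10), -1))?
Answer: Rational(-23213, 10) ≈ -2321.3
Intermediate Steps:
b = 0 (b = Mul(0, Rational(-1, 7)) = 0)
Function('Q')(v) = Mul(Pow(Add(-10, v), -1), Add(13, v)) (Function('Q')(v) = Mul(Add(13, v), Pow(Add(-10, v), -1)) = Mul(Pow(Add(-10, v), -1), Add(13, v)))
Function('f')(S, V) = 16
Add(Mul(Function('f')(5, b), -145), Function('Q')(0)) = Add(Mul(16, -145), Mul(Pow(Add(-10, 0), -1), Add(13, 0))) = Add(-2320, Mul(Pow(-10, -1), 13)) = Add(-2320, Mul(Rational(-1, 10), 13)) = Add(-2320, Rational(-13, 10)) = Rational(-23213, 10)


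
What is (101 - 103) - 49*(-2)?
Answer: 96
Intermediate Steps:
(101 - 103) - 49*(-2) = -2 + 98 = 96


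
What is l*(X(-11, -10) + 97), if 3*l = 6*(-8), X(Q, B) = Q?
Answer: -1376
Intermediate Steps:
l = -16 (l = (6*(-8))/3 = (⅓)*(-48) = -16)
l*(X(-11, -10) + 97) = -16*(-11 + 97) = -16*86 = -1376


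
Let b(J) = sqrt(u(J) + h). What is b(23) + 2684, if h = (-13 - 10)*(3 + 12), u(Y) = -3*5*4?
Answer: 2684 + 9*I*sqrt(5) ≈ 2684.0 + 20.125*I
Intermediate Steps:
u(Y) = -60 (u(Y) = -15*4 = -60)
h = -345 (h = -23*15 = -345)
b(J) = 9*I*sqrt(5) (b(J) = sqrt(-60 - 345) = sqrt(-405) = 9*I*sqrt(5))
b(23) + 2684 = 9*I*sqrt(5) + 2684 = 2684 + 9*I*sqrt(5)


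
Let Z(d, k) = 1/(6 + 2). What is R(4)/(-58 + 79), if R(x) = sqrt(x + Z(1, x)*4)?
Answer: sqrt(2)/14 ≈ 0.10102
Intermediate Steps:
Z(d, k) = 1/8
R(x) = sqrt(1/2 + x) (R(x) = sqrt(x + (1/8)*4) = sqrt(x + 1/2) = sqrt(1/2 + x))
R(4)/(-58 + 79) = (sqrt(2 + 4*4)/2)/(-58 + 79) = (sqrt(2 + 16)/2)/21 = (sqrt(18)/2)*(1/21) = ((3*sqrt(2))/2)*(1/21) = (3*sqrt(2)/2)*(1/21) = sqrt(2)/14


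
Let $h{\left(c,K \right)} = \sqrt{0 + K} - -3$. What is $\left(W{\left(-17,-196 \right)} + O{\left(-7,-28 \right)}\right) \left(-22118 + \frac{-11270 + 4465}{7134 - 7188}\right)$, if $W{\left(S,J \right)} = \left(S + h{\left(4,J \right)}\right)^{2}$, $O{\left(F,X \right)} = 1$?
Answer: $- \frac{1187567}{54} + \frac{232763132 i}{27} \approx -21992.0 + 8.6209 \cdot 10^{6} i$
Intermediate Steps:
$h{\left(c,K \right)} = 3 + \sqrt{K}$ ($h{\left(c,K \right)} = \sqrt{K} + 3 = 3 + \sqrt{K}$)
$W{\left(S,J \right)} = \left(3 + S + \sqrt{J}\right)^{2}$ ($W{\left(S,J \right)} = \left(S + \left(3 + \sqrt{J}\right)\right)^{2} = \left(3 + S + \sqrt{J}\right)^{2}$)
$\left(W{\left(-17,-196 \right)} + O{\left(-7,-28 \right)}\right) \left(-22118 + \frac{-11270 + 4465}{7134 - 7188}\right) = \left(\left(3 - 17 + \sqrt{-196}\right)^{2} + 1\right) \left(-22118 + \frac{-11270 + 4465}{7134 - 7188}\right) = \left(\left(3 - 17 + 14 i\right)^{2} + 1\right) \left(-22118 - \frac{6805}{-54}\right) = \left(\left(-14 + 14 i\right)^{2} + 1\right) \left(-22118 - - \frac{6805}{54}\right) = \left(1 + \left(-14 + 14 i\right)^{2}\right) \left(-22118 + \frac{6805}{54}\right) = \left(1 + \left(-14 + 14 i\right)^{2}\right) \left(- \frac{1187567}{54}\right) = - \frac{1187567}{54} - \frac{1187567 \left(-14 + 14 i\right)^{2}}{54}$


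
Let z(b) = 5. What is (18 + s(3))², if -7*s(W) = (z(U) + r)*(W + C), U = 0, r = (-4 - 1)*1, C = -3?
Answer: 324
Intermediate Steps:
r = -5 (r = -5*1 = -5)
s(W) = 0 (s(W) = -(5 - 5)*(W - 3)/7 = -0*(-3 + W) = -⅐*0 = 0)
(18 + s(3))² = (18 + 0)² = 18² = 324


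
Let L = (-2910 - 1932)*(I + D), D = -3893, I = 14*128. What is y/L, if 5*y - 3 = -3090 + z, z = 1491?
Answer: -266/8477535 ≈ -3.1377e-5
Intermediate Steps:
I = 1792
L = 10173042 (L = (-2910 - 1932)*(1792 - 3893) = -4842*(-2101) = 10173042)
y = -1596/5 (y = ⅗ + (-3090 + 1491)/5 = ⅗ + (⅕)*(-1599) = ⅗ - 1599/5 = -1596/5 ≈ -319.20)
y/L = -1596/5/10173042 = -1596/5*1/10173042 = -266/8477535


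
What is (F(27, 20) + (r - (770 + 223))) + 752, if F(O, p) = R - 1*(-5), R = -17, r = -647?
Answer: -900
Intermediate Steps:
F(O, p) = -12 (F(O, p) = -17 - 1*(-5) = -17 + 5 = -12)
(F(27, 20) + (r - (770 + 223))) + 752 = (-12 + (-647 - (770 + 223))) + 752 = (-12 + (-647 - 1*993)) + 752 = (-12 + (-647 - 993)) + 752 = (-12 - 1640) + 752 = -1652 + 752 = -900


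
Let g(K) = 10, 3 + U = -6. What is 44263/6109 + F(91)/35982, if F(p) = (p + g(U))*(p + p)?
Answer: 852483452/109907019 ≈ 7.7564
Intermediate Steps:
U = -9 (U = -3 - 6 = -9)
F(p) = 2*p*(10 + p) (F(p) = (p + 10)*(p + p) = (10 + p)*(2*p) = 2*p*(10 + p))
44263/6109 + F(91)/35982 = 44263/6109 + (2*91*(10 + 91))/35982 = 44263*(1/6109) + (2*91*101)*(1/35982) = 44263/6109 + 18382*(1/35982) = 44263/6109 + 9191/17991 = 852483452/109907019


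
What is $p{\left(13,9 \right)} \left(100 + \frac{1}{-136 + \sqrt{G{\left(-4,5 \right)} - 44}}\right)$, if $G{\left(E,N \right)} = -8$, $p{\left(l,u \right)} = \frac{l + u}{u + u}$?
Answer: $\frac{5100326}{41733} - \frac{11 i \sqrt{13}}{83466} \approx 122.21 - 0.00047518 i$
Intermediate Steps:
$p{\left(l,u \right)} = \frac{l + u}{2 u}$
$p{\left(13,9 \right)} \left(100 + \frac{1}{-136 + \sqrt{G{\left(-4,5 \right)} - 44}}\right) = \frac{13 + 9}{2 \cdot 9} \left(100 + \frac{1}{-136 + \sqrt{-8 - 44}}\right) = \frac{1}{2} \cdot \frac{1}{9} \cdot 22 \left(100 + \frac{1}{-136 + \sqrt{-52}}\right) = \frac{11 \left(100 + \frac{1}{-136 + 2 i \sqrt{13}}\right)}{9} = \frac{1100}{9} + \frac{11}{9 \left(-136 + 2 i \sqrt{13}\right)}$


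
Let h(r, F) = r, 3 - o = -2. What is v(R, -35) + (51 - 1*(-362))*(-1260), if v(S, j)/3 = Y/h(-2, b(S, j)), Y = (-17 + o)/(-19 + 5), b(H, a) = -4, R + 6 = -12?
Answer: -3642669/7 ≈ -5.2038e+5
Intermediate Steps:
R = -18 (R = -6 - 12 = -18)
o = 5 (o = 3 - 1*(-2) = 3 + 2 = 5)
Y = 6/7 (Y = (-17 + 5)/(-19 + 5) = -12/(-14) = -12*(-1/14) = 6/7 ≈ 0.85714)
v(S, j) = -9/7 (v(S, j) = 3*((6/7)/(-2)) = 3*((6/7)*(-½)) = 3*(-3/7) = -9/7)
v(R, -35) + (51 - 1*(-362))*(-1260) = -9/7 + (51 - 1*(-362))*(-1260) = -9/7 + (51 + 362)*(-1260) = -9/7 + 413*(-1260) = -9/7 - 520380 = -3642669/7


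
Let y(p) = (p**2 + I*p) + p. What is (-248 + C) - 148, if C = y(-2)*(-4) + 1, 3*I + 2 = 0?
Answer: -1225/3 ≈ -408.33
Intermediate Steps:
I = -2/3 (I = -2/3 + (1/3)*0 = -2/3 + 0 = -2/3 ≈ -0.66667)
y(p) = p**2 + p/3 (y(p) = (p**2 - 2*p/3) + p = p**2 + p/3)
C = -37/3 (C = -2*(1/3 - 2)*(-4) + 1 = -2*(-5/3)*(-4) + 1 = (10/3)*(-4) + 1 = -40/3 + 1 = -37/3 ≈ -12.333)
(-248 + C) - 148 = (-248 - 37/3) - 148 = -781/3 - 148 = -1225/3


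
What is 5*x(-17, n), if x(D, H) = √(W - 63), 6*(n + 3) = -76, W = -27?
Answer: 15*I*√10 ≈ 47.434*I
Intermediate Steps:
n = -47/3 (n = -3 + (⅙)*(-76) = -3 - 38/3 = -47/3 ≈ -15.667)
x(D, H) = 3*I*√10 (x(D, H) = √(-27 - 63) = √(-90) = 3*I*√10)
5*x(-17, n) = 5*(3*I*√10) = 15*I*√10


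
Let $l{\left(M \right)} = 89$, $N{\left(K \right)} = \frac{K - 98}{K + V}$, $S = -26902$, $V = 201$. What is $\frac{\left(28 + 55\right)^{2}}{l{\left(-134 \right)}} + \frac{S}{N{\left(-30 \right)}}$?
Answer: $\frac{205151665}{5696} \approx 36017.0$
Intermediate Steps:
$N{\left(K \right)} = \frac{-98 + K}{201 + K}$ ($N{\left(K \right)} = \frac{K - 98}{K + 201} = \frac{-98 + K}{201 + K}$)
$\frac{\left(28 + 55\right)^{2}}{l{\left(-134 \right)}} + \frac{S}{N{\left(-30 \right)}} = \frac{\left(28 + 55\right)^{2}}{89} - \frac{26902}{\frac{1}{201 - 30} \left(-98 - 30\right)} = 83^{2} \cdot \frac{1}{89} - \frac{26902}{\frac{1}{171} \left(-128\right)} = 6889 \cdot \frac{1}{89} - \frac{26902}{\frac{1}{171} \left(-128\right)} = \frac{6889}{89} - \frac{26902}{- \frac{128}{171}} = \frac{6889}{89} - - \frac{2300121}{64} = \frac{6889}{89} + \frac{2300121}{64} = \frac{205151665}{5696}$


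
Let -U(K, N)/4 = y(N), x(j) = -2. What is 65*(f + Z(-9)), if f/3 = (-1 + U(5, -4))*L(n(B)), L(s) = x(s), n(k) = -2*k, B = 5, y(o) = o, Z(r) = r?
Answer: -6435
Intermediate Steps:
U(K, N) = -4*N
L(s) = -2
f = -90 (f = 3*((-1 - 4*(-4))*(-2)) = 3*((-1 + 16)*(-2)) = 3*(15*(-2)) = 3*(-30) = -90)
65*(f + Z(-9)) = 65*(-90 - 9) = 65*(-99) = -6435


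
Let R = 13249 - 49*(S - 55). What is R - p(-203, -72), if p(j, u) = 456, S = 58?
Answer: 12646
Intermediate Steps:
R = 13102 (R = 13249 - 49*(58 - 55) = 13249 - 49*3 = 13249 - 1*147 = 13249 - 147 = 13102)
R - p(-203, -72) = 13102 - 1*456 = 13102 - 456 = 12646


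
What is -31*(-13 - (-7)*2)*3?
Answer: -93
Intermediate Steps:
-31*(-13 - (-7)*2)*3 = -31*(-13 - 1*(-14))*3 = -31*(-13 + 14)*3 = -31*1*3 = -31*3 = -93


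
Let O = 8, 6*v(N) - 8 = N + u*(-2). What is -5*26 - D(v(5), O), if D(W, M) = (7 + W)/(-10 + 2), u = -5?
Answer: -6175/48 ≈ -128.65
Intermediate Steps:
v(N) = 3 + N/6 (v(N) = 4/3 + (N - 5*(-2))/6 = 4/3 + (N + 10)/6 = 4/3 + (10 + N)/6 = 4/3 + (5/3 + N/6) = 3 + N/6)
D(W, M) = -7/8 - W/8 (D(W, M) = (7 + W)/(-8) = (7 + W)*(-1/8) = -7/8 - W/8)
-5*26 - D(v(5), O) = -5*26 - (-7/8 - (3 + (1/6)*5)/8) = -130 - (-7/8 - (3 + 5/6)/8) = -130 - (-7/8 - 1/8*23/6) = -130 - (-7/8 - 23/48) = -130 - 1*(-65/48) = -130 + 65/48 = -6175/48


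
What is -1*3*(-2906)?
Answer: 8718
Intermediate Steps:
-1*3*(-2906) = -3*(-2906) = 8718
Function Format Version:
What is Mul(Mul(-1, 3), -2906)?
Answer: 8718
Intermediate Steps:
Mul(Mul(-1, 3), -2906) = Mul(-3, -2906) = 8718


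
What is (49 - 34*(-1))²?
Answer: 6889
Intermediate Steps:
(49 - 34*(-1))² = (49 + 34)² = 83² = 6889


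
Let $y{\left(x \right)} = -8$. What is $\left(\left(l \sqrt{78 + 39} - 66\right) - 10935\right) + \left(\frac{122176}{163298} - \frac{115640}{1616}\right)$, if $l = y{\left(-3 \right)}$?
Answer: $- \frac{182608467617}{16493098} - 24 \sqrt{13} \approx -11158.0$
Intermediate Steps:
$l = -8$
$\left(\left(l \sqrt{78 + 39} - 66\right) - 10935\right) + \left(\frac{122176}{163298} - \frac{115640}{1616}\right) = \left(\left(- 8 \sqrt{78 + 39} - 66\right) - 10935\right) + \left(\frac{122176}{163298} - \frac{115640}{1616}\right) = \left(\left(- 8 \sqrt{117} - 66\right) - 10935\right) + \left(122176 \cdot \frac{1}{163298} - \frac{14455}{202}\right) = \left(\left(- 8 \cdot 3 \sqrt{13} - 66\right) - 10935\right) + \left(\frac{61088}{81649} - \frac{14455}{202}\right) = \left(\left(- 24 \sqrt{13} - 66\right) - 10935\right) - \frac{1167896519}{16493098} = \left(\left(-66 - 24 \sqrt{13}\right) - 10935\right) - \frac{1167896519}{16493098} = \left(-11001 - 24 \sqrt{13}\right) - \frac{1167896519}{16493098} = - \frac{182608467617}{16493098} - 24 \sqrt{13}$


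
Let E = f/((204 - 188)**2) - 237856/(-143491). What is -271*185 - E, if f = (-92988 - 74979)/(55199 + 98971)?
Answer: -10516133173290649/209749404160 ≈ -50137.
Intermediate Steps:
f = -6221/5710 (f = -167967/154170 = -167967*1/154170 = -6221/5710 ≈ -1.0895)
E = 346795729049/209749404160 (E = -6221/(5710*(204 - 188)**2) - 237856/(-143491) = -6221/(5710*(16**2)) - 237856*(-1/143491) = -6221/5710/256 + 237856/143491 = -6221/5710*1/256 + 237856/143491 = -6221/1461760 + 237856/143491 = 346795729049/209749404160 ≈ 1.6534)
-271*185 - E = -271*185 - 1*346795729049/209749404160 = -50135 - 346795729049/209749404160 = -10516133173290649/209749404160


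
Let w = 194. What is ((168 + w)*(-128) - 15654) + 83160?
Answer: 21170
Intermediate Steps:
((168 + w)*(-128) - 15654) + 83160 = ((168 + 194)*(-128) - 15654) + 83160 = (362*(-128) - 15654) + 83160 = (-46336 - 15654) + 83160 = -61990 + 83160 = 21170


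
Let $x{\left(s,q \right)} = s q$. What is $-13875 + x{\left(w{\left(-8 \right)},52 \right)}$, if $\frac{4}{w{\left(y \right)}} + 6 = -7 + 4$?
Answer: $- \frac{125083}{9} \approx -13898.0$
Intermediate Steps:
$w{\left(y \right)} = - \frac{4}{9}$ ($w{\left(y \right)} = \frac{4}{-6 + \left(-7 + 4\right)} = \frac{4}{-6 - 3} = \frac{4}{-9} = 4 \left(- \frac{1}{9}\right) = - \frac{4}{9}$)
$x{\left(s,q \right)} = q s$
$-13875 + x{\left(w{\left(-8 \right)},52 \right)} = -13875 + 52 \left(- \frac{4}{9}\right) = -13875 - \frac{208}{9} = - \frac{125083}{9}$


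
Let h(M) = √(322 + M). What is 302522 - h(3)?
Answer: 302522 - 5*√13 ≈ 3.0250e+5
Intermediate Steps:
302522 - h(3) = 302522 - √(322 + 3) = 302522 - √325 = 302522 - 5*√13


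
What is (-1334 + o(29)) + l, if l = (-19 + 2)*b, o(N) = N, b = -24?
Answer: -897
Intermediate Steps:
l = 408 (l = (-19 + 2)*(-24) = -17*(-24) = 408)
(-1334 + o(29)) + l = (-1334 + 29) + 408 = -1305 + 408 = -897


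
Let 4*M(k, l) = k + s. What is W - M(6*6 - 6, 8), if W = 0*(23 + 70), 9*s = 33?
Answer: -101/12 ≈ -8.4167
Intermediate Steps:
s = 11/3 (s = (⅑)*33 = 11/3 ≈ 3.6667)
M(k, l) = 11/12 + k/4 (M(k, l) = (k + 11/3)/4 = (11/3 + k)/4 = 11/12 + k/4)
W = 0 (W = 0*93 = 0)
W - M(6*6 - 6, 8) = 0 - (11/12 + (6*6 - 6)/4) = 0 - (11/12 + (36 - 6)/4) = 0 - (11/12 + (¼)*30) = 0 - (11/12 + 15/2) = 0 - 1*101/12 = 0 - 101/12 = -101/12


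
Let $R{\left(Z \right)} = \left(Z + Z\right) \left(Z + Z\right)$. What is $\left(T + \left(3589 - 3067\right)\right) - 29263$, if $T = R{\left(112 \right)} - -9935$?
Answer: $31370$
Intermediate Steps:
$R{\left(Z \right)} = 4 Z^{2}$ ($R{\left(Z \right)} = 2 Z 2 Z = 4 Z^{2}$)
$T = 60111$ ($T = 4 \cdot 112^{2} - -9935 = 4 \cdot 12544 + 9935 = 50176 + 9935 = 60111$)
$\left(T + \left(3589 - 3067\right)\right) - 29263 = \left(60111 + \left(3589 - 3067\right)\right) - 29263 = \left(60111 + 522\right) - 29263 = 60633 - 29263 = 31370$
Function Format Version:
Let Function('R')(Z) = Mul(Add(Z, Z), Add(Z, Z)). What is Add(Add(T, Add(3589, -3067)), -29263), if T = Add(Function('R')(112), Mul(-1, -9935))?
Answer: 31370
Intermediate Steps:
Function('R')(Z) = Mul(4, Pow(Z, 2)) (Function('R')(Z) = Mul(Mul(2, Z), Mul(2, Z)) = Mul(4, Pow(Z, 2)))
T = 60111 (T = Add(Mul(4, Pow(112, 2)), Mul(-1, -9935)) = Add(Mul(4, 12544), 9935) = Add(50176, 9935) = 60111)
Add(Add(T, Add(3589, -3067)), -29263) = Add(Add(60111, Add(3589, -3067)), -29263) = Add(Add(60111, 522), -29263) = Add(60633, -29263) = 31370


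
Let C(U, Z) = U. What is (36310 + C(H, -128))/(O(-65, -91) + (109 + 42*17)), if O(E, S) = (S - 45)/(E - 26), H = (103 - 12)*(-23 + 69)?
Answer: 3685136/75029 ≈ 49.116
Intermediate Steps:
H = 4186 (H = 91*46 = 4186)
O(E, S) = (-45 + S)/(-26 + E)
(36310 + C(H, -128))/(O(-65, -91) + (109 + 42*17)) = (36310 + 4186)/((-45 - 91)/(-26 - 65) + (109 + 42*17)) = 40496/(-136/(-91) + (109 + 714)) = 40496/(-1/91*(-136) + 823) = 40496/(136/91 + 823) = 40496/(75029/91) = 40496*(91/75029) = 3685136/75029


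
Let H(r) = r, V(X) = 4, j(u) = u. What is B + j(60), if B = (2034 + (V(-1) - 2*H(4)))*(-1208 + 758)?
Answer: -913440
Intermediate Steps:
B = -913500 (B = (2034 + (4 - 2*4))*(-1208 + 758) = (2034 + (4 - 8))*(-450) = (2034 - 4)*(-450) = 2030*(-450) = -913500)
B + j(60) = -913500 + 60 = -913440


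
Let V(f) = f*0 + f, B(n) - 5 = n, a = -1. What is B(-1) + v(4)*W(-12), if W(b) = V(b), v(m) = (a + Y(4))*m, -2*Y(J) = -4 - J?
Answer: -140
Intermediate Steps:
Y(J) = 2 + J/2 (Y(J) = -(-4 - J)/2 = 2 + J/2)
B(n) = 5 + n
V(f) = f (V(f) = 0 + f = f)
v(m) = 3*m (v(m) = (-1 + (2 + (½)*4))*m = (-1 + (2 + 2))*m = (-1 + 4)*m = 3*m)
W(b) = b
B(-1) + v(4)*W(-12) = (5 - 1) + (3*4)*(-12) = 4 + 12*(-12) = 4 - 144 = -140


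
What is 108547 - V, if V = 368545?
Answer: -259998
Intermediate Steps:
108547 - V = 108547 - 1*368545 = 108547 - 368545 = -259998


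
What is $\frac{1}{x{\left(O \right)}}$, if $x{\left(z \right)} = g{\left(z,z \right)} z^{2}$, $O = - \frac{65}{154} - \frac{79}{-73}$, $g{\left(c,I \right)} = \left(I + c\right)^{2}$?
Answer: $\frac{3993138120803524}{3032841585280081} \approx 1.3166$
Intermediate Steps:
$O = \frac{7421}{11242}$ ($O = \left(-65\right) \frac{1}{154} - - \frac{79}{73} = - \frac{65}{154} + \frac{79}{73} = \frac{7421}{11242} \approx 0.66011$)
$x{\left(z \right)} = 4 z^{4}$ ($x{\left(z \right)} = \left(z + z\right)^{2} z^{2} = \left(2 z\right)^{2} z^{2} = 4 z^{2} z^{2} = 4 z^{4}$)
$\frac{1}{x{\left(O \right)}} = \frac{1}{4 \left(\frac{7421}{11242}\right)^{4}} = \frac{1}{4 \cdot \frac{3032841585280081}{15972552483214096}} = \frac{1}{\frac{3032841585280081}{3993138120803524}} = \frac{3993138120803524}{3032841585280081}$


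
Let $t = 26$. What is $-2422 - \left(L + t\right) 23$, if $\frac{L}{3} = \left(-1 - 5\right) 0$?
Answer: $-3020$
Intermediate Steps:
$L = 0$ ($L = 3 \left(-1 - 5\right) 0 = 3 \left(\left(-6\right) 0\right) = 3 \cdot 0 = 0$)
$-2422 - \left(L + t\right) 23 = -2422 - \left(0 + 26\right) 23 = -2422 - 26 \cdot 23 = -2422 - 598 = -3020$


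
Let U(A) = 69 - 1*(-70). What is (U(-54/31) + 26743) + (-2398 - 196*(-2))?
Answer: 24876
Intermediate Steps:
U(A) = 139 (U(A) = 69 + 70 = 139)
(U(-54/31) + 26743) + (-2398 - 196*(-2)) = (139 + 26743) + (-2398 - 196*(-2)) = 26882 + (-2398 + 392) = 26882 - 2006 = 24876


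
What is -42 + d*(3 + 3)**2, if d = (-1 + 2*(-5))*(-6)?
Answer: 2334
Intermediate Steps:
d = 66 (d = (-1 - 10)*(-6) = -11*(-6) = 66)
-42 + d*(3 + 3)**2 = -42 + 66*(3 + 3)**2 = -42 + 66*6**2 = -42 + 66*36 = -42 + 2376 = 2334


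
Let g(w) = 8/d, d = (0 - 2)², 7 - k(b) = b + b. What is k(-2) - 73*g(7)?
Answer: -135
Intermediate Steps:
k(b) = 7 - 2*b (k(b) = 7 - (b + b) = 7 - 2*b)
d = 4 (d = (-2)² = 4)
g(w) = 2 (g(w) = 8/4 = 8*(¼) = 2)
k(-2) - 73*g(7) = (7 - 2*(-2)) - 73*2 = (7 + 4) - 146 = 11 - 146 = -135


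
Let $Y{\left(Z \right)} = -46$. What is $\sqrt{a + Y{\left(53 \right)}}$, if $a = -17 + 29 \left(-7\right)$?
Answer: $i \sqrt{266} \approx 16.31 i$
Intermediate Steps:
$a = -220$ ($a = -17 - 203 = -220$)
$\sqrt{a + Y{\left(53 \right)}} = \sqrt{-220 - 46} = \sqrt{-266} = i \sqrt{266}$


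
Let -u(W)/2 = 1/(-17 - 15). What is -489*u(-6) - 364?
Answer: -6313/16 ≈ -394.56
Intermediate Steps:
u(W) = 1/16 (u(W) = -2/(-17 - 15) = -2/(-32) = -2*(-1/32) = 1/16)
-489*u(-6) - 364 = -489*1/16 - 364 = -489/16 - 364 = -6313/16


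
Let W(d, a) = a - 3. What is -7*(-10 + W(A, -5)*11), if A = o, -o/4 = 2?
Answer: 686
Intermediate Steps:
o = -8 (o = -4*2 = -8)
A = -8
W(d, a) = -3 + a
-7*(-10 + W(A, -5)*11) = -7*(-10 + (-3 - 5)*11) = -7*(-10 - 8*11) = -7*(-10 - 88) = -7*(-98) = 686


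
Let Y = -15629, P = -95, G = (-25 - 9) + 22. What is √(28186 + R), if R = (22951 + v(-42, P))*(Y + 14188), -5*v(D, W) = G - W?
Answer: I*√825507110/5 ≈ 5746.3*I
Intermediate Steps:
G = -12 (G = -34 + 22 = -12)
v(D, W) = 12/5 + W/5 (v(D, W) = -(-12 - W)/5 = 12/5 + W/5)
R = -165242352/5 (R = (22951 + (12/5 + (⅕)*(-95)))*(-15629 + 14188) = (22951 + (12/5 - 19))*(-1441) = (22951 - 83/5)*(-1441) = (114672/5)*(-1441) = -165242352/5 ≈ -3.3048e+7)
√(28186 + R) = √(28186 - 165242352/5) = √(-165101422/5) = I*√825507110/5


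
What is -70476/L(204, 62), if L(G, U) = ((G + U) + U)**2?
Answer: -17619/26896 ≈ -0.65508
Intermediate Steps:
L(G, U) = (G + 2*U)**2
-70476/L(204, 62) = -70476/(204 + 2*62)**2 = -70476/(204 + 124)**2 = -70476/(328**2) = -70476/107584 = -70476*1/107584 = -17619/26896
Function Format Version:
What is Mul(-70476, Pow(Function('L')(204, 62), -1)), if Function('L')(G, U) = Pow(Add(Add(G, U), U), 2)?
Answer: Rational(-17619, 26896) ≈ -0.65508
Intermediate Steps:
Function('L')(G, U) = Pow(Add(G, Mul(2, U)), 2)
Mul(-70476, Pow(Function('L')(204, 62), -1)) = Mul(-70476, Pow(Pow(Add(204, Mul(2, 62)), 2), -1)) = Mul(-70476, Pow(Pow(Add(204, 124), 2), -1)) = Mul(-70476, Pow(Pow(328, 2), -1)) = Mul(-70476, Pow(107584, -1)) = Mul(-70476, Rational(1, 107584)) = Rational(-17619, 26896)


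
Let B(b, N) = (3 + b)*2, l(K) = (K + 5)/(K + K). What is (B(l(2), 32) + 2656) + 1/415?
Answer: 2212367/830 ≈ 2665.5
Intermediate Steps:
l(K) = (5 + K)/(2*K) (l(K) = (5 + K)/((2*K)) = (5 + K)*(1/(2*K)) = (5 + K)/(2*K))
B(b, N) = 6 + 2*b
(B(l(2), 32) + 2656) + 1/415 = ((6 + 2*((½)*(5 + 2)/2)) + 2656) + 1/415 = ((6 + 2*((½)*(½)*7)) + 2656) + 1/415 = ((6 + 2*(7/4)) + 2656) + 1/415 = ((6 + 7/2) + 2656) + 1/415 = (19/2 + 2656) + 1/415 = 5331/2 + 1/415 = 2212367/830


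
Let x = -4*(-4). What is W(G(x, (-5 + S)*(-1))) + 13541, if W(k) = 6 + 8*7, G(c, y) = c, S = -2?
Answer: 13603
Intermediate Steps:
x = 16
W(k) = 62 (W(k) = 6 + 56 = 62)
W(G(x, (-5 + S)*(-1))) + 13541 = 62 + 13541 = 13603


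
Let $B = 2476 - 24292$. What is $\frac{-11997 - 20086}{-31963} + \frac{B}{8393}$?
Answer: $- \frac{428032189}{268265459} \approx -1.5956$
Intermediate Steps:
$B = -21816$
$\frac{-11997 - 20086}{-31963} + \frac{B}{8393} = \frac{-11997 - 20086}{-31963} - \frac{21816}{8393} = \left(-11997 - 20086\right) \left(- \frac{1}{31963}\right) - \frac{21816}{8393} = \left(-32083\right) \left(- \frac{1}{31963}\right) - \frac{21816}{8393} = \frac{32083}{31963} - \frac{21816}{8393} = - \frac{428032189}{268265459}$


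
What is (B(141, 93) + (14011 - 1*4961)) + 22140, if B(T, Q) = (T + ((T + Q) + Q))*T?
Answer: 97178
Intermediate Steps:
B(T, Q) = T*(2*Q + 2*T) (B(T, Q) = (T + ((Q + T) + Q))*T = (T + (T + 2*Q))*T = (2*Q + 2*T)*T = T*(2*Q + 2*T))
(B(141, 93) + (14011 - 1*4961)) + 22140 = (2*141*(93 + 141) + (14011 - 1*4961)) + 22140 = (2*141*234 + (14011 - 4961)) + 22140 = (65988 + 9050) + 22140 = 75038 + 22140 = 97178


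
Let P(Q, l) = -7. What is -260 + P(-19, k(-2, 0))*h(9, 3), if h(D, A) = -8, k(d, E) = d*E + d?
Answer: -204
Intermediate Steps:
k(d, E) = d + E*d (k(d, E) = E*d + d = d + E*d)
-260 + P(-19, k(-2, 0))*h(9, 3) = -260 - 7*(-8) = -260 + 56 = -204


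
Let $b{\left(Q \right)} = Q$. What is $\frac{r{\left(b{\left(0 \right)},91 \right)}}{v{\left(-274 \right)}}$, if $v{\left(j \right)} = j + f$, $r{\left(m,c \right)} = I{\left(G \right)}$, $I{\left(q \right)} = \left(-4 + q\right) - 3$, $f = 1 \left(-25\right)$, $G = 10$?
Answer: $- \frac{3}{299} \approx -0.010033$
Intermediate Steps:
$f = -25$
$I{\left(q \right)} = -7 + q$
$r{\left(m,c \right)} = 3$ ($r{\left(m,c \right)} = -7 + 10 = 3$)
$v{\left(j \right)} = -25 + j$ ($v{\left(j \right)} = j - 25 = -25 + j$)
$\frac{r{\left(b{\left(0 \right)},91 \right)}}{v{\left(-274 \right)}} = \frac{3}{-25 - 274} = \frac{3}{-299} = 3 \left(- \frac{1}{299}\right) = - \frac{3}{299}$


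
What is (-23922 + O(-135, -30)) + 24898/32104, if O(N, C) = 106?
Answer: -382281983/16052 ≈ -23815.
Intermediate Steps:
(-23922 + O(-135, -30)) + 24898/32104 = (-23922 + 106) + 24898/32104 = -23816 + 24898*(1/32104) = -23816 + 12449/16052 = -382281983/16052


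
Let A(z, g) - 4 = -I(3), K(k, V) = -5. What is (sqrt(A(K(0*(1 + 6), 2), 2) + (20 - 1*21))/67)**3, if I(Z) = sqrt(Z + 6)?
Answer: 0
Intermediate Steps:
I(Z) = sqrt(6 + Z)
A(z, g) = 1 (A(z, g) = 4 - sqrt(6 + 3) = 4 - sqrt(9) = 4 - 1*3 = 4 - 3 = 1)
(sqrt(A(K(0*(1 + 6), 2), 2) + (20 - 1*21))/67)**3 = (sqrt(1 + (20 - 1*21))/67)**3 = (sqrt(1 + (20 - 21))*(1/67))**3 = (sqrt(1 - 1)*(1/67))**3 = (sqrt(0)*(1/67))**3 = (0*(1/67))**3 = 0**3 = 0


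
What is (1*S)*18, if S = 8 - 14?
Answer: -108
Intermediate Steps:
S = -6
(1*S)*18 = (1*(-6))*18 = -6*18 = -108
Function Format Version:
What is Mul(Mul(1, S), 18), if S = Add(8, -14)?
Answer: -108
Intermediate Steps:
S = -6
Mul(Mul(1, S), 18) = Mul(Mul(1, -6), 18) = Mul(-6, 18) = -108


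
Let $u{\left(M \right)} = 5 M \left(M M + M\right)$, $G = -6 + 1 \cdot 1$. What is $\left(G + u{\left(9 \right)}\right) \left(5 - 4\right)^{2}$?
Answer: $4045$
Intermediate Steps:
$G = -5$ ($G = -6 + 1 = -5$)
$u{\left(M \right)} = 5 M \left(M + M^{2}\right)$ ($u{\left(M \right)} = 5 M \left(M^{2} + M\right) = 5 M \left(M + M^{2}\right)$)
$\left(G + u{\left(9 \right)}\right) \left(5 - 4\right)^{2} = \left(-5 + 5 \cdot 9^{2} \left(1 + 9\right)\right) \left(5 - 4\right)^{2} = \left(-5 + 5 \cdot 81 \cdot 10\right) 1^{2} = \left(-5 + 4050\right) 1 = 4045 \cdot 1 = 4045$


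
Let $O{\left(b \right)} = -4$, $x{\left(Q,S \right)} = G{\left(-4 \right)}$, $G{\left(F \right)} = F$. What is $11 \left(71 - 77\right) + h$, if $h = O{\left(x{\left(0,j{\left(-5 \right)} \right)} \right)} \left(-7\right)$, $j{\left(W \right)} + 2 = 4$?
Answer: $-38$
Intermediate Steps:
$j{\left(W \right)} = 2$ ($j{\left(W \right)} = -2 + 4 = 2$)
$x{\left(Q,S \right)} = -4$
$h = 28$ ($h = \left(-4\right) \left(-7\right) = 28$)
$11 \left(71 - 77\right) + h = 11 \left(71 - 77\right) + 28 = 11 \left(-6\right) + 28 = -66 + 28 = -38$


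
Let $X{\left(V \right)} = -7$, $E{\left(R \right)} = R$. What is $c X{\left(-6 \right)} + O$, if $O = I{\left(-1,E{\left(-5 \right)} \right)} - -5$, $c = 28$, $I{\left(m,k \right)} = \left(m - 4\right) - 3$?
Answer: $-199$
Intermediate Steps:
$I{\left(m,k \right)} = -7 + m$ ($I{\left(m,k \right)} = \left(-4 + m\right) - 3 = -7 + m$)
$O = -3$ ($O = \left(-7 - 1\right) - -5 = -8 + 5 = -3$)
$c X{\left(-6 \right)} + O = 28 \left(-7\right) - 3 = -196 - 3 = -199$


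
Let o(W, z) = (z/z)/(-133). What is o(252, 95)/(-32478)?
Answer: 1/4319574 ≈ 2.3150e-7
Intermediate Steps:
o(W, z) = -1/133 (o(W, z) = 1*(-1/133) = -1/133)
o(252, 95)/(-32478) = -1/133/(-32478) = -1/133*(-1/32478) = 1/4319574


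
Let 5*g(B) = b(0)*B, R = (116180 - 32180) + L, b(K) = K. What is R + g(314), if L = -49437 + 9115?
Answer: 43678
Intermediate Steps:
L = -40322
R = 43678 (R = (116180 - 32180) - 40322 = 84000 - 40322 = 43678)
g(B) = 0 (g(B) = (0*B)/5 = (⅕)*0 = 0)
R + g(314) = 43678 + 0 = 43678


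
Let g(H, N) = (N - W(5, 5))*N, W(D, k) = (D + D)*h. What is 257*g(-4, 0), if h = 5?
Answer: 0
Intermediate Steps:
W(D, k) = 10*D (W(D, k) = (D + D)*5 = (2*D)*5 = 10*D)
g(H, N) = N*(-50 + N) (g(H, N) = (N - 10*5)*N = (N - 1*50)*N = (N - 50)*N = (-50 + N)*N = N*(-50 + N))
257*g(-4, 0) = 257*(0*(-50 + 0)) = 257*(0*(-50)) = 257*0 = 0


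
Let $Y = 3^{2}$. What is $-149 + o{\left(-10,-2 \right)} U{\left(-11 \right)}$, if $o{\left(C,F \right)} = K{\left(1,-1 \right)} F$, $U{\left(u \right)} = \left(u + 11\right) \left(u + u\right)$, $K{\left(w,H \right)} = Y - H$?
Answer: $-149$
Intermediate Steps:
$Y = 9$
$K{\left(w,H \right)} = 9 - H$
$U{\left(u \right)} = 2 u \left(11 + u\right)$ ($U{\left(u \right)} = \left(11 + u\right) 2 u = 2 u \left(11 + u\right)$)
$o{\left(C,F \right)} = 10 F$ ($o{\left(C,F \right)} = \left(9 - -1\right) F = \left(9 + 1\right) F = 10 F$)
$-149 + o{\left(-10,-2 \right)} U{\left(-11 \right)} = -149 + 10 \left(-2\right) 2 \left(-11\right) \left(11 - 11\right) = -149 - 20 \cdot 2 \left(-11\right) 0 = -149 - 0 = -149 + 0 = -149$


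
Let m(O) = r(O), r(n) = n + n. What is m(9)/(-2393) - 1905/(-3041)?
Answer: 4503927/7277113 ≈ 0.61892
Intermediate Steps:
r(n) = 2*n
m(O) = 2*O
m(9)/(-2393) - 1905/(-3041) = (2*9)/(-2393) - 1905/(-3041) = 18*(-1/2393) - 1905*(-1/3041) = -18/2393 + 1905/3041 = 4503927/7277113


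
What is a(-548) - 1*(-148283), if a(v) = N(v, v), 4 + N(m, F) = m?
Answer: 147731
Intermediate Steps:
N(m, F) = -4 + m
a(v) = -4 + v
a(-548) - 1*(-148283) = (-4 - 548) - 1*(-148283) = -552 + 148283 = 147731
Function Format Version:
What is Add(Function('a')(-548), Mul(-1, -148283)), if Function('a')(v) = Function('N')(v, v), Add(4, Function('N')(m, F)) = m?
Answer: 147731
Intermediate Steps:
Function('N')(m, F) = Add(-4, m)
Function('a')(v) = Add(-4, v)
Add(Function('a')(-548), Mul(-1, -148283)) = Add(Add(-4, -548), Mul(-1, -148283)) = Add(-552, 148283) = 147731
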